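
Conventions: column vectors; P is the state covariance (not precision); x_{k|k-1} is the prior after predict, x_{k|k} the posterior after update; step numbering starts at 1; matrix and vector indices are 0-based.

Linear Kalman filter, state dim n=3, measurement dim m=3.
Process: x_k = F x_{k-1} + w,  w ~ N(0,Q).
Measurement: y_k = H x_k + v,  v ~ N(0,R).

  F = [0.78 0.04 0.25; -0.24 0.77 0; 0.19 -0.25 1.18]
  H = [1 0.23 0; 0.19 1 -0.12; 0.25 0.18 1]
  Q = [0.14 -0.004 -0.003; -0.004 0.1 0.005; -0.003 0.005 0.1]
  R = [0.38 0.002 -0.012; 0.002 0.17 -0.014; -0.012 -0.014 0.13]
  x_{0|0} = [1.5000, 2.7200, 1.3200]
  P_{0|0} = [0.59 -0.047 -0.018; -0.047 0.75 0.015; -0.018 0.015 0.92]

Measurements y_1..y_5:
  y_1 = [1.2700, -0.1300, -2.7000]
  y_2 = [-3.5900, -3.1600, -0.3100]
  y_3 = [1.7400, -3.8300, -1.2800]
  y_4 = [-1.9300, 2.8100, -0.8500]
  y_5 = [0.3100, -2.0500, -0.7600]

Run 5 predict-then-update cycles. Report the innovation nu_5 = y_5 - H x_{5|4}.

innov = [0.9897, -2.5510, 0.3935]

step 1: x^-=[1.6088, 1.7344, 1.1626]  P^-=[0.5480 -0.1152 0.3395; -0.1152 0.5960 -0.1572; 0.3395 -0.1572 1.4367]  S=[0.9066 0.0866 0.4257; 0.0866 0.7850 -0.1854; 0.4257 -0.1854 1.7231]  K=[0.5259 -0.0946 0.1244; -0.0768 0.7773 0.0569; -0.0610 -0.1261 0.8682]  nu=[-0.7377, -2.0306, -4.5770]  x^+=[0.8435, -0.0478, -2.5100]  P^+=[0.2121 -0.0608 -0.0309; -0.0608 0.1412 -0.0128; -0.0309 -0.0128 0.1254]
step 2: x^-=[0.0285, -0.2392, -2.7896]  P^-=[0.2610 -0.0759 0.0457; -0.0759 0.2184 -0.0473; 0.0457 -0.0473 0.2905]  S=[0.6177 0.0184 0.0791; 0.0184 0.3824 -0.0577; 0.0791 -0.0577 0.4429]  K=[0.3786 -0.0800 0.1416; -0.0610 0.5545 0.0223; -0.0247 -0.0921 0.6550]  nu=[-3.5635, -3.2610, 2.5155]  x^+=[-0.7034, -1.7743, -0.7535]  P^+=[0.1525 -0.0456 -0.0149; -0.0456 0.1012 -0.0110; -0.0149 -0.0110 0.0924]
step 3: x^-=[-0.8080, -1.1974, -0.5792]  P^-=[0.2298 -0.0576 0.0401; -0.0576 0.1856 -0.0366; 0.0401 -0.0366 0.2446]  S=[0.5932 0.0245 0.0712; 0.0245 0.3525 -0.0447; 0.0712 -0.0447 0.3967]  K=[0.3495 -0.0583 0.1506; -0.0490 0.5143 0.0226; -0.0173 -0.0856 0.6188]  nu=[2.8234, -2.5486, -0.2833]  x^+=[0.2846, -2.6528, -0.5850]  P^+=[0.1399 -0.0393 -0.0117; -0.0393 0.0932 -0.0106; -0.0117 -0.0106 0.0867]
step 4: x^-=[-0.0304, -2.1110, 0.0270]  P^-=[0.2235 -0.0519 0.0386; -0.0519 0.1778 -0.0338; 0.0386 -0.0338 0.2363]  S=[0.5890 0.0275 0.0697; 0.0275 0.3459 -0.0414; 0.0697 -0.0414 0.3885]  K=[0.3435 -0.0498 0.1521; -0.0450 0.5037 0.0238; -0.0161 -0.0840 0.6114]  nu=[-1.4141, 4.9300, -0.4895]  x^+=[-0.8359, 0.4244, -0.6638]  P^+=[0.1372 -0.0373 -0.0112; -0.0373 0.0910 -0.0105; -0.0112 -0.0105 0.0855]
step 5: x^-=[-0.8010, 0.5274, -1.0482]  P^-=[0.2220 -0.0503 0.0379; -0.0503 0.1757 -0.0328; 0.0379 -0.0328 0.2345]  S=[0.5882 0.0285 0.0692; 0.0285 0.3441 -0.0403; 0.0692 -0.0403 0.3867]  K=[0.3422 -0.0472 0.1521; -0.0439 0.5007 0.0244; -0.0161 -0.0835 0.6098]  nu=[0.9897, -2.5510, 0.3935]  x^+=[-0.2820, -0.7837, -0.6112]  P^+=[0.1366 -0.0368 -0.0112; -0.0368 0.0904 -0.0104; -0.0112 -0.0104 0.0853]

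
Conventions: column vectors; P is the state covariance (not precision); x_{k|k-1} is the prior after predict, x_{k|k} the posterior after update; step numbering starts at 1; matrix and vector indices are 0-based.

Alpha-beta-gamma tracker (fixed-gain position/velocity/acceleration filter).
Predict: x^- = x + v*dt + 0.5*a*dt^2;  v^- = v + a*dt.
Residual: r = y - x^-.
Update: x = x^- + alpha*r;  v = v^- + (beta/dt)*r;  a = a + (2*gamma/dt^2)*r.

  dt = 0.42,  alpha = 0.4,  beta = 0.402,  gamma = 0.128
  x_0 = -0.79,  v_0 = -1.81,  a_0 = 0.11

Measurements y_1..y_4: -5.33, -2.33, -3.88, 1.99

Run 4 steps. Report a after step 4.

a_post = 14.6410

step 1: x_pred=-1.5405  r=-3.7895  x^+=-3.0563  v^+=-5.3909  a^+=-5.3895
step 2: x_pred=-5.7958  r=3.4658  x^+=-4.4095  v^+=-4.3372  a^+=-0.3597
step 3: x_pred=-6.2628  r=2.3828  x^+=-5.3097  v^+=-2.2076  a^+=3.0984
step 4: x_pred=-5.9636  r=7.9536  x^+=-2.7822  v^+=6.7065  a^+=14.6410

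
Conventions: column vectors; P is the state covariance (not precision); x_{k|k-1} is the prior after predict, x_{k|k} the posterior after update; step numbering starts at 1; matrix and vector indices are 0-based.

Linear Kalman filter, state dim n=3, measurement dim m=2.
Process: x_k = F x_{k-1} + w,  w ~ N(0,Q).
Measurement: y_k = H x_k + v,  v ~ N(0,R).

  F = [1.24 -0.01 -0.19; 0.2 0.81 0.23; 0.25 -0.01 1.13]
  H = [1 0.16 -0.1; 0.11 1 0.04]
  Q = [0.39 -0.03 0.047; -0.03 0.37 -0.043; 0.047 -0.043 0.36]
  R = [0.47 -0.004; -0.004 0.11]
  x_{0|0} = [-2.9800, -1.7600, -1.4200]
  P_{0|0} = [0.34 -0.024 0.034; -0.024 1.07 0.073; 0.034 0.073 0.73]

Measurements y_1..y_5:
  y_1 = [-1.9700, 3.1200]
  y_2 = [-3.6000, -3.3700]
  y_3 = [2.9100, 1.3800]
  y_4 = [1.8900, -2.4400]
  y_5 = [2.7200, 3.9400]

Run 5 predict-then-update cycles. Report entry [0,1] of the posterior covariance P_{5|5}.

P_post[0,1] = -0.0417

step 1: x^-=[-3.4078, -2.3482, -2.3320]  P^-=[0.9241 -0.0133 0.0415; -0.0133 1.1468 0.2265; 0.0415 0.2265 1.3312]  S=[1.4170 0.2423; 0.2423 1.2857]  K=[0.6569 -0.0538; -0.0511 0.9075; -0.0795 0.2361]  nu=[1.5803, 5.9363]  x^+=[-2.6889, 2.9584, -1.0558]  P^+=[0.3260 -0.0481 0.0932; -0.0481 0.1067 -0.0343; 0.0932 -0.0343 1.2596]
step 2: x^-=[-3.1633, 1.6157, -1.8948]  P^-=[0.8939 -0.0249 0.0048; -0.0249 0.4999 0.2852; 0.0048 0.2852 2.0425]  S=[1.3791 0.1142; 0.1142 0.6413]  K=[0.6450 -0.0001; -0.0471 0.8013; -0.1614 0.6017]  nu=[-0.8847, -4.5620]  x^+=[-3.7334, -1.9982, -4.4970]  P^+=[0.3203 -0.0420 0.1040; -0.0420 0.0936 -0.0165; 0.1040 -0.0165 1.7965]
step 3: x^-=[-3.7550, -3.3996, -5.9949]  P^-=[0.8992 -0.0436 -0.0978; -0.0436 0.5291 0.4452; -0.0978 0.4452 2.7334]  S=[1.4015 0.0797; 0.0797 0.6795]  K=[0.6436 0.0001; -0.0482 0.8034; -0.2613 0.8309]  nu=[6.6095, 5.4324]  x^+=[0.4995, 0.6465, -3.2079]  P^+=[0.3187 -0.0414 0.0952; -0.0414 0.0934 -0.0062; 0.0952 -0.0062 2.2032]
step 4: x^-=[1.2224, -0.1143, -3.5066]  P^-=[0.9157 -0.0650 -0.1977; -0.0650 0.5536 0.5578; -0.1977 0.5578 3.2473]  S=[1.4332 0.0482; 0.0482 0.7085]  K=[0.6456 -0.0047; -0.0496 0.8062; -0.3346 0.9628]  nu=[0.3352, -2.3199]  x^+=[1.4497, -2.0012, -5.8524]  P^+=[0.3186 -0.0415 0.0851; -0.0415 0.0935 -0.0006; 0.0851 -0.0006 2.4611]
step 5: x^-=[2.9296, -2.6771, -6.2308]  P^-=[0.9297 -0.0798 -0.2668; -0.0798 0.5684 0.6271; -0.2668 0.6271 3.5708]  S=[1.4577 0.0273; 0.0273 0.7256]  K=[0.6475 -0.0081; -0.0505 0.8077; -0.3785 1.0348]  nu=[-0.4044, 6.5441]  x^+=[2.6147, 2.6290, 0.6941]  P^+=[0.3188 -0.0417 0.0782; -0.0417 0.0935 0.0025; 0.0782 0.0025 2.6063]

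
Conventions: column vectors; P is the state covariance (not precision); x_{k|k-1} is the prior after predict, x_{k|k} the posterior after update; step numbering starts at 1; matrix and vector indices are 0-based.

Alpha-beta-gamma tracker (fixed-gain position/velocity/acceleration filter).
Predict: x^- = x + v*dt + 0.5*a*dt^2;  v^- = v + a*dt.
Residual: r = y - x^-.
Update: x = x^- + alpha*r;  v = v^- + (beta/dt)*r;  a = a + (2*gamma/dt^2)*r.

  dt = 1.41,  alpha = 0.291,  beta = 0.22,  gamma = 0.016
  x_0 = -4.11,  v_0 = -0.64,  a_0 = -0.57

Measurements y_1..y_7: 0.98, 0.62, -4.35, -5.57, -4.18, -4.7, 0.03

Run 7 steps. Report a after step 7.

step 1: x_pred=-5.5790  r=6.5590  x^+=-3.6703  v^+=-0.4203  a^+=-0.4644
step 2: x_pred=-4.7246  r=5.3446  x^+=-3.1693  v^+=-0.2412  a^+=-0.3784
step 3: x_pred=-3.8856  r=-0.4644  x^+=-4.0208  v^+=-0.8472  a^+=-0.3859
step 4: x_pred=-5.5990  r=0.0290  x^+=-5.5905  v^+=-1.3868  a^+=-0.3854
step 5: x_pred=-7.9290  r=3.7490  x^+=-6.8381  v^+=-1.3453  a^+=-0.3251
step 6: x_pred=-9.0580  r=4.3580  x^+=-7.7898  v^+=-1.1236  a^+=-0.2549
step 7: x_pred=-9.6276  r=9.6576  x^+=-6.8172  v^+=0.0238  a^+=-0.0995

a_post = -0.0995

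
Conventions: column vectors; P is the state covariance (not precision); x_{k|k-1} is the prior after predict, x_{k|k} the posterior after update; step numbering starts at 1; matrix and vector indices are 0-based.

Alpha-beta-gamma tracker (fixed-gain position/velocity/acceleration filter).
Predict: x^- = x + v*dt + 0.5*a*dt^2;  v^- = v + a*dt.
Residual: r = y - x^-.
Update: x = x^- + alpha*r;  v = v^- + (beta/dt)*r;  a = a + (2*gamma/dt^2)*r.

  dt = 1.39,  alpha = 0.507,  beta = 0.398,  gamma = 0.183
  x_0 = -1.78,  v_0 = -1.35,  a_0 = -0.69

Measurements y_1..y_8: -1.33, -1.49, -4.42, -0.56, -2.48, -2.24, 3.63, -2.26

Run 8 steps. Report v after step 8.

v_post = -0.3916

step 1: x_pred=-4.3231  r=2.9931  x^+=-2.8056  v^+=-1.4521  a^+=-0.1230
step 2: x_pred=-4.9428  r=3.4528  x^+=-3.1922  v^+=-0.6344  a^+=0.5311
step 3: x_pred=-3.5611  r=-0.8589  x^+=-3.9966  v^+=-0.1422  a^+=0.3683
step 4: x_pred=-3.8384  r=3.2784  x^+=-2.1762  v^+=1.3085  a^+=0.9894
step 5: x_pred=0.5984  r=-3.0784  x^+=-0.9624  v^+=1.8023  a^+=0.4062
step 6: x_pred=1.9353  r=-4.1753  x^+=-0.1816  v^+=1.1715  a^+=-0.3847
step 7: x_pred=1.0751  r=2.5549  x^+=2.3704  v^+=1.3683  a^+=0.0993
step 8: x_pred=4.3683  r=-6.6283  x^+=1.0077  v^+=-0.3916  a^+=-1.1563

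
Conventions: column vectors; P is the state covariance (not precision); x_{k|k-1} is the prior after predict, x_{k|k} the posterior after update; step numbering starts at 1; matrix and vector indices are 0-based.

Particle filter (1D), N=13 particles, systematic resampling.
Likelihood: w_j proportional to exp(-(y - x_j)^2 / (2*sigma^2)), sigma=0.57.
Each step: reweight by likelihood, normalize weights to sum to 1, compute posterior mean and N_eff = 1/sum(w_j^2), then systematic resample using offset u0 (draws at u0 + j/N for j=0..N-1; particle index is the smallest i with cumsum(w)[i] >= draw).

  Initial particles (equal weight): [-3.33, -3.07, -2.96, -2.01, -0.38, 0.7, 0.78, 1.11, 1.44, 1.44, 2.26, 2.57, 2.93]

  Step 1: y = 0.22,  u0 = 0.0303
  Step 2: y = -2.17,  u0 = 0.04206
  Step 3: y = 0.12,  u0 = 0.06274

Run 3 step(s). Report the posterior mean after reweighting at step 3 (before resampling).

step 1: w=[0.0000, 0.0000, 0.0000, 0.0002, 0.2401, 0.2931, 0.2578, 0.1235, 0.0423, 0.0423, 0.0007, 0.0001, 0.0000]  mean=0.5753  Neff=4.3701  idx=[4, 4, 4, 5, 5, 5, 5, 6, 6, 6, 7, 7, 8]
step 2: w=[0.3331, 0.3331, 0.3331, 0.0001, 0.0001, 0.0001, 0.0001, 0.0001, 0.0001, 0.0001, 0.0000, 0.0000, 0.0000]  mean=-0.3791  Neff=3.0048  idx=[0, 0, 0, 0, 1, 1, 1, 1, 1, 2, 2, 2, 2]
step 3: w=[0.0769, 0.0769, 0.0769, 0.0769, 0.0769, 0.0769, 0.0769, 0.0769, 0.0769, 0.0769, 0.0769, 0.0769, 0.0769]  mean=-0.3800  Neff=13.0000  idx=[0, 1, 2, 3, 4, 5, 6, 7, 8, 9, 10, 11, 12]

post_mean = -0.3800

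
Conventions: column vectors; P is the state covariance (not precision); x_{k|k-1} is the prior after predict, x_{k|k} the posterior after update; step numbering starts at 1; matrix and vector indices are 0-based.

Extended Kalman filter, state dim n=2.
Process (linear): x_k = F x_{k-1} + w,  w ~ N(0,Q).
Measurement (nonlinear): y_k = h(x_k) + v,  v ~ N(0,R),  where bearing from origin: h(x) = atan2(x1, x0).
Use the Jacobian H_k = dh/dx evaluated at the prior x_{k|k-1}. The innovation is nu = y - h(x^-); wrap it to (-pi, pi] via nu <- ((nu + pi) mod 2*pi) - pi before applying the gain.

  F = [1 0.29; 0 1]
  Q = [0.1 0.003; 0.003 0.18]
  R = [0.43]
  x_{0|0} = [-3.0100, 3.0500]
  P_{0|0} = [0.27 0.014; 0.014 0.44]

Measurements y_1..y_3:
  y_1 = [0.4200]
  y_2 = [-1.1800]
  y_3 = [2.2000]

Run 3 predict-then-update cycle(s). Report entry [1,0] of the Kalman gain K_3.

step 1: x^-=[-2.1255, 3.0500]  P^-=[0.4151 0.1446; 0.1446 0.6200]  H_jac=[-0.2207 -0.1538]  S=[0.4747]  K=[-0.2398; -0.2681]  nu=[-1.7594]  x^+=[-1.7035, 3.5217]  P^+=[0.3878 0.1141; 0.1141 0.5859]
step 2: x^-=[-0.6822, 3.5217]  P^-=[0.6033 0.2870; 0.2870 0.7659]  H_jac=[-0.2737 -0.0530]  S=[0.4857]  K=[-0.3713; -0.2453]  nu=[-2.9421]  x^+=[0.4101, 4.2435]  P^+=[0.5363 0.2427; 0.2427 0.7367]
step 3: x^-=[1.6407, 4.2435]  P^-=[0.8391 0.4594; 0.4594 0.9167]  H_jac=[-0.2050 0.0793]  S=[0.4561]  K=[-0.2973; -0.0472]  nu=[0.9981]  x^+=[1.3440, 4.1964]  P^+=[0.7987 0.4530; 0.4530 0.9156]

K[1,0] = -0.0472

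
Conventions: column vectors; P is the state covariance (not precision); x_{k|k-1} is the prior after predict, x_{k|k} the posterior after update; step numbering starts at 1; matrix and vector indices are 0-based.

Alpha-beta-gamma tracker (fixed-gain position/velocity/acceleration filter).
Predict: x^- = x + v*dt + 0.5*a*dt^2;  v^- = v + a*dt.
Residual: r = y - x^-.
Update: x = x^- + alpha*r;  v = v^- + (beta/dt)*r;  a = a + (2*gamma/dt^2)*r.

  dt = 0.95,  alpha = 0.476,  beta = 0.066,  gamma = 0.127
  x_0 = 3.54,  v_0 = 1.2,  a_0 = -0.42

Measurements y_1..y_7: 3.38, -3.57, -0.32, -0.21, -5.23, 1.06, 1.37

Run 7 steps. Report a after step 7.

step 1: x_pred=4.4905  r=-1.1105  x^+=3.9619  v^+=0.7239  a^+=-0.7325
step 2: x_pred=4.3190  r=-7.8890  x^+=0.5638  v^+=-0.5201  a^+=-2.9528
step 3: x_pred=-1.2628  r=0.9428  x^+=-0.8140  v^+=-3.2598  a^+=-2.6875
step 4: x_pred=-5.1235  r=4.9135  x^+=-2.7847  v^+=-5.4716  a^+=-1.3046
step 5: x_pred=-8.5714  r=3.3414  x^+=-6.9809  v^+=-6.4788  a^+=-0.3642
step 6: x_pred=-13.3001  r=14.3601  x^+=-6.4647  v^+=-5.8272  a^+=3.6773
step 7: x_pred=-10.3411  r=11.7111  x^+=-4.7666  v^+=-1.5201  a^+=6.9733

a_post = 6.9733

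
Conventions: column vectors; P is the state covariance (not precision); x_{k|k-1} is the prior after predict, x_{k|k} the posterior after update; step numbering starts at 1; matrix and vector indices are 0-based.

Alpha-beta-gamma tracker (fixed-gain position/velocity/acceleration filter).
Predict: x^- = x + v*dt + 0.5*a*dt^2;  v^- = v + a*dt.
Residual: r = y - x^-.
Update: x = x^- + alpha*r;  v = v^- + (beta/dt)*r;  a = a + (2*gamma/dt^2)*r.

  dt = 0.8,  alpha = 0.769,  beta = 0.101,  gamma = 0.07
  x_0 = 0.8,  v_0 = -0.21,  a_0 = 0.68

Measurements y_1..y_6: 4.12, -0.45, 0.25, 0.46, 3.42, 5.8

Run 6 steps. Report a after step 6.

step 1: x_pred=0.8496  r=3.2704  x^+=3.3645  v^+=0.7469  a^+=1.3954
step 2: x_pred=4.4086  r=-4.8586  x^+=0.6723  v^+=1.2498  a^+=0.3326
step 3: x_pred=1.7786  r=-1.5286  x^+=0.6031  v^+=1.3229  a^+=-0.0018
step 4: x_pred=1.6608  r=-1.2008  x^+=0.7374  v^+=1.1699  a^+=-0.2645
step 5: x_pred=1.5886  r=1.8314  x^+=2.9970  v^+=1.1895  a^+=0.1361
step 6: x_pred=3.9921  r=1.8079  x^+=5.3824  v^+=1.5266  a^+=0.5316

a_post = 0.5316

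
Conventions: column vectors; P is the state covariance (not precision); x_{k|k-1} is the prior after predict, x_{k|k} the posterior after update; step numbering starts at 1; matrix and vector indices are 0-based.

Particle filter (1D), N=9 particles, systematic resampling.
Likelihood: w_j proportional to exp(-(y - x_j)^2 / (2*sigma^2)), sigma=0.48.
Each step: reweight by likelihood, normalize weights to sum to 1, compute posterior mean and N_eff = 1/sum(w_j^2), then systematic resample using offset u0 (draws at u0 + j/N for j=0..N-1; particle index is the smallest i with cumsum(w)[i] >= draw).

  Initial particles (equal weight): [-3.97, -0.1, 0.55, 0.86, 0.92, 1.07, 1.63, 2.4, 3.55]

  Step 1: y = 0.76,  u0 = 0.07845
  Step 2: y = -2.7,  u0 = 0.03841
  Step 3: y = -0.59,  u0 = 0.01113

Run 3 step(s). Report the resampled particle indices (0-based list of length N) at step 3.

step 1: w=[0.0000, 0.0497, 0.2248, 0.2421, 0.2340, 0.2008, 0.0479, 0.0007, 0.0000]  mean=0.8368  Neff=4.7849  idx=[2, 2, 3, 3, 4, 4, 4, 5, 6]
step 2: w=[0.4919, 0.4919, 0.0050, 0.0050, 0.0020, 0.0020, 0.0020, 0.0002, 0.0000]  mean=0.5554  Neff=2.0661  idx=[0, 0, 0, 0, 0, 1, 1, 1, 1]
step 3: w=[0.1111, 0.1111, 0.1111, 0.1111, 0.1111, 0.1111, 0.1111, 0.1111, 0.1111]  mean=0.5500  Neff=9.0000  idx=[0, 1, 2, 3, 4, 5, 6, 7, 8]

resampled_idx = [0, 1, 2, 3, 4, 5, 6, 7, 8]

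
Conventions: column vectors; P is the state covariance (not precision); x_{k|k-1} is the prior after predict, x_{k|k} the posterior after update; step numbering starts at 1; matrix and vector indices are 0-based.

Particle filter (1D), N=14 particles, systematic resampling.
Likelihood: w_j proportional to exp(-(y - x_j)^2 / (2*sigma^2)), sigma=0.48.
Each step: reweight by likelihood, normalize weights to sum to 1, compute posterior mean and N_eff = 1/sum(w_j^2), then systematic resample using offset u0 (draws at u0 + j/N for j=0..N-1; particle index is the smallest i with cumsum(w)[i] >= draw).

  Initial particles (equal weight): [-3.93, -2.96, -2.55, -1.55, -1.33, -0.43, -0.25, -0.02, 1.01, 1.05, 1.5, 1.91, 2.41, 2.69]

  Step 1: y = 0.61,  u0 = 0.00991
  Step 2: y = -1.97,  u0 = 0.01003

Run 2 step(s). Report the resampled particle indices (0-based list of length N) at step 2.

resampled_idx = [0, 0, 0, 0, 0, 0, 0, 0, 0, 0, 1, 1, 1, 3]

step 1: w=[0.0000, 0.0000, 0.0000, 0.0000, 0.0001, 0.0418, 0.0878, 0.1846, 0.3087, 0.2870, 0.0783, 0.0112, 0.0004, 0.0000]  mean=0.7092  Neff=4.3955  idx=[5, 6, 7, 7, 7, 8, 8, 8, 8, 9, 9, 9, 9, 10]
step 2: w=[0.7071, 0.1979, 0.0317, 0.0317, 0.0317, 0.0000, 0.0000, 0.0000, 0.0000, 0.0000, 0.0000, 0.0000, 0.0000, 0.0000]  mean=-0.3554  Neff=1.8447  idx=[0, 0, 0, 0, 0, 0, 0, 0, 0, 0, 1, 1, 1, 3]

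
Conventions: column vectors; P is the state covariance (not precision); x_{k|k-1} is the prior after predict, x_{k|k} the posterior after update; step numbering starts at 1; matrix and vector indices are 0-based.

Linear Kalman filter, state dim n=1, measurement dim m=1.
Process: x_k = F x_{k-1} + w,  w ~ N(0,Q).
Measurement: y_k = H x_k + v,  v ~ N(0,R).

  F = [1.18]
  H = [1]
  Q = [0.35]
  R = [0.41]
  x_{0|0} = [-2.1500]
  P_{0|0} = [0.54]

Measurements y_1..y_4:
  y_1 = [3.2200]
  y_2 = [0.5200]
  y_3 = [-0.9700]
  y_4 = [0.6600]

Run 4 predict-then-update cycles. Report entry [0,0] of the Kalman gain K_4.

K[0,0] = 0.6353

step 1: x^-=[-2.5370]  P^-=[1.1019]  S=[1.5119]  K=[0.7288]  nu=[5.7570]  x^+=[1.6588]  P^+=[0.2988]
step 2: x^-=[1.9574]  P^-=[0.7661]  S=[1.1761]  K=[0.6514]  nu=[-1.4374]  x^+=[1.0211]  P^+=[0.2671]
step 3: x^-=[1.2049]  P^-=[0.7219]  S=[1.1319]  K=[0.6378]  nu=[-2.1749]  x^+=[-0.1822]  P^+=[0.2615]
step 4: x^-=[-0.2150]  P^-=[0.7141]  S=[1.1241]  K=[0.6353]  nu=[0.8750]  x^+=[0.3409]  P^+=[0.2605]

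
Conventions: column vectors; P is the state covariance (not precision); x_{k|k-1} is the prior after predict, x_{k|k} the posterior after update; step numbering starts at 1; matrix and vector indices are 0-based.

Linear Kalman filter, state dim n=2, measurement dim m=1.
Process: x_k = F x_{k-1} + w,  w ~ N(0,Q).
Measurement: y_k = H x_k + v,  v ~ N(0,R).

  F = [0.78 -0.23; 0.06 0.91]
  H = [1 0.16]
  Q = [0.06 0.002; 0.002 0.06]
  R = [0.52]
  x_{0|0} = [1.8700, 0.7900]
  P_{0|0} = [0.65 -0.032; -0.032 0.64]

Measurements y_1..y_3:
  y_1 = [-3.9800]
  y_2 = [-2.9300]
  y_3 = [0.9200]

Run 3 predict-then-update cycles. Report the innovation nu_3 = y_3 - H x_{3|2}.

innov = [2.4940]

step 1: x^-=[1.2769, 0.8311]  P^-=[0.5008 -0.1238; -0.1238 0.5888]  S=[0.9963]  K=[0.4828; -0.0297]  nu=[-5.3899]  x^+=[-1.3253, 0.9912]  P^+=[0.2686 -0.1095; -0.1095 0.5880]
step 2: x^-=[-1.2617, 0.8225]  P^-=[0.2938 -0.1847; -0.1847 0.5359]  S=[0.7684]  K=[0.3439; -0.1288]  nu=[-1.7999]  x^+=[-1.8807, 1.0543]  P^+=[0.2029 -0.1507; -0.1507 0.5231]
step 3: x^-=[-1.7094, 0.8466]  P^-=[0.2652 -0.2029; -0.2029 0.4775]  S=[0.7325]  K=[0.3177; -0.1727]  nu=[2.4940]  x^+=[-0.9170, 0.4160]  P^+=[0.1913 -0.1627; -0.1627 0.4557]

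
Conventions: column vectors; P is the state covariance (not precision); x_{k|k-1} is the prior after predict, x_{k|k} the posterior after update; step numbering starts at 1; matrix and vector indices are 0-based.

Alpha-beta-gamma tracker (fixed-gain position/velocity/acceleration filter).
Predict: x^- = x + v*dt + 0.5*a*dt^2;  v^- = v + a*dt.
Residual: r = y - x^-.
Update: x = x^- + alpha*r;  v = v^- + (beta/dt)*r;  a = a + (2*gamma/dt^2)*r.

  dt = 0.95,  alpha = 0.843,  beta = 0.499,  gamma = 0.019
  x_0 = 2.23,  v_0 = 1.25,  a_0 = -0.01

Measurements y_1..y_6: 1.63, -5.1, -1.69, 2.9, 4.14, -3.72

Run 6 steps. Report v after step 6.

step 1: x_pred=3.4130  r=-1.7830  x^+=1.9099  v^+=0.3040  a^+=-0.0851
step 2: x_pred=2.1603  r=-7.2603  x^+=-3.9601  v^+=-3.5904  a^+=-0.3908
step 3: x_pred=-7.5474  r=5.8574  x^+=-2.6096  v^+=-0.8850  a^+=-0.1441
step 4: x_pred=-3.5154  r=6.4154  x^+=1.8928  v^+=2.3478  a^+=0.1260
step 5: x_pred=4.1801  r=-0.0401  x^+=4.1463  v^+=2.4465  a^+=0.1243
step 6: x_pred=6.5265  r=-10.2465  x^+=-2.1113  v^+=-2.8176  a^+=-0.3071

v_post = -2.8176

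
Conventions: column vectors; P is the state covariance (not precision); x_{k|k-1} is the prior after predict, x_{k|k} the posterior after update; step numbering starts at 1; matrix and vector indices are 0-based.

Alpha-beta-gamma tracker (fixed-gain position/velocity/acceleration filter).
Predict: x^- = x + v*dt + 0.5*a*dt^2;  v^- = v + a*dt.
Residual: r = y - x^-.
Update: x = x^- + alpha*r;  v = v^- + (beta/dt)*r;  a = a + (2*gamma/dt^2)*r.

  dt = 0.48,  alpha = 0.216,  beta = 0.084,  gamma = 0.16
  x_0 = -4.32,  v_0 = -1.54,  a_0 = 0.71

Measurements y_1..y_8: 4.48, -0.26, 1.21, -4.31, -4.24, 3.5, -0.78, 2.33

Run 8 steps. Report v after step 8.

v_post = -50.2953

step 1: x_pred=-4.9774  r=9.4574  x^+=-2.9346  v^+=0.4558  a^+=13.8453
step 2: x_pred=-1.1208  r=0.8608  x^+=-0.9349  v^+=7.2522  a^+=15.0409
step 3: x_pred=4.2789  r=-3.0689  x^+=3.6160  v^+=13.9348  a^+=10.7785
step 4: x_pred=11.5464  r=-15.8564  x^+=8.1214  v^+=16.3336  a^+=-11.2443
step 5: x_pred=14.6662  r=-18.9062  x^+=10.5825  v^+=7.6278  a^+=-37.5029
step 6: x_pred=9.9235  r=-6.4235  x^+=8.5360  v^+=-11.4977  a^+=-46.4244
step 7: x_pred=-2.3310  r=1.5510  x^+=-1.9960  v^+=-33.5100  a^+=-44.2702
step 8: x_pred=-23.1807  r=25.5107  x^+=-17.6704  v^+=-50.2953  a^+=-8.8387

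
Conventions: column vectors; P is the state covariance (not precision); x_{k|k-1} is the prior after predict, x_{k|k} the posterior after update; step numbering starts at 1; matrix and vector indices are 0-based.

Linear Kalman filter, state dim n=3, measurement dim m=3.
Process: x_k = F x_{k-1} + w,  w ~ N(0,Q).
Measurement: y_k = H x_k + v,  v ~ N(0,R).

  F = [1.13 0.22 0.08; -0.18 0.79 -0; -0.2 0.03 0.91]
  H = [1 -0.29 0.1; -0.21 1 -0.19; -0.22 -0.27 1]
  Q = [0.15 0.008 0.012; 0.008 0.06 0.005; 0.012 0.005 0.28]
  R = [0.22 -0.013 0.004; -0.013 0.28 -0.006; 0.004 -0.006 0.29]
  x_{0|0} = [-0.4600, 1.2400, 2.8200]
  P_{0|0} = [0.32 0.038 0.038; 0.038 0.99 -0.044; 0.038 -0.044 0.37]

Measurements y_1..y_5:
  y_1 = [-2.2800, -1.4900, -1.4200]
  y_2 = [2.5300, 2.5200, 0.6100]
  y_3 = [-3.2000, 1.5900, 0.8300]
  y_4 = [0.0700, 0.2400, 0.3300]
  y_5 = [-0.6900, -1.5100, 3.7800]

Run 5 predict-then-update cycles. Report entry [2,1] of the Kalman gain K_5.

step 1: x^-=[-0.0214, 1.0624, 2.6954]  P^-=[0.6331 0.1441 0.0023; 0.1441 0.6774 -0.0041; 0.0023 -0.0041 0.5834]  S=[0.8331 -0.2018 -0.0500; -0.2018 0.9476 -0.2987; -0.0500 -0.2987 0.9717]  K=[0.7371 0.1363 -0.1011; 0.1074 0.7058 -0.0025; 0.1395 0.1103 0.6421]  nu=[-2.2200, -2.0448, -3.8333]  x^+=[-1.5489, -0.6096, -0.3012]  P^+=[0.1779 0.0725 0.0315; 0.0725 0.2252 0.0722; 0.0315 0.0722 0.2125]
step 2: x^-=[-1.9084, -0.2028, 0.0174]  P^-=[0.4337 0.0770 0.0346; 0.0770 0.1857 0.0516; 0.0346 0.0516 0.4549]  S=[0.6331 -0.0842 -0.0298; -0.0842 0.4520 -0.0866; -0.0298 -0.0866 0.7455]  K=[0.6599 0.0626 -0.0758; 0.0960 0.3763 0.0269; 0.1368 0.0459 0.5921]  nu=[4.3779, 2.3253, 0.1180]  x^+=[1.1175, 1.0956, 0.7929]  P^+=[0.1550 0.0471 0.0271; 0.0471 0.1233 0.0496; 0.0271 0.0496 0.1913]
step 3: x^-=[1.5672, 0.6644, 0.5309]  P^-=[0.3852 0.0408 0.0287; 0.0408 0.1286 0.0370; 0.0287 0.0370 0.4370]  S=[0.6003 -0.0965 -0.0190; -0.0965 0.4124 -0.0785; -0.0190 -0.0785 0.7273]  K=[0.6281 0.0226 -0.0733; 0.0598 0.2925 0.0239; 0.1235 0.0137 0.5832]  nu=[-4.6276, 1.3556, 0.8233]  x^+=[-1.3689, 0.8036, 0.4583]  P^+=[0.1450 0.0332 0.0220; 0.0332 0.0953 0.0385; 0.0220 0.0385 0.1848]
step 4: x^-=[-1.3334, 0.8813, 0.7149]  P^-=[0.3628 0.0255 0.0230; 0.0255 0.1147 0.0311; 0.0230 0.0311 0.4326]  S=[0.5848 -0.1036 -0.0162; -0.1036 0.4056 -0.0777; -0.0162 -0.0777 0.7246]  K=[0.6108 0.0062 -0.0736; 0.0405 0.2696 0.0223; 0.1145 0.0028 0.5813]  nu=[1.5875, -0.7855, -0.4403]  x^+=[-0.3363, 0.7240, 0.6386]  P^+=[0.1400 0.0273 0.0192; 0.0273 0.0871 0.0345; 0.0192 0.0345 0.1826]
step 5: x^-=[-0.1697, 0.6325, 0.6701]  P^-=[0.3524 0.0199 0.0204; 0.0199 0.1111 0.0293; 0.0204 0.0293 0.4314]  S=[0.5769 -0.1061 -0.0151; -0.1061 0.4044 -0.0776; -0.0151 -0.0776 0.7241]  K=[0.6026 0.0005 -0.0737; 0.0327 0.2635 0.0219; 0.1106 -0.0004 0.5809]  nu=[-0.4039, -2.0508, 3.2434]  x^+=[-0.6530, 0.1499, 2.5103]  P^+=[0.1377 0.0251 0.0181; 0.0251 0.0848 0.0333; 0.0181 0.0333 0.1819]

K[2,1] = -0.0004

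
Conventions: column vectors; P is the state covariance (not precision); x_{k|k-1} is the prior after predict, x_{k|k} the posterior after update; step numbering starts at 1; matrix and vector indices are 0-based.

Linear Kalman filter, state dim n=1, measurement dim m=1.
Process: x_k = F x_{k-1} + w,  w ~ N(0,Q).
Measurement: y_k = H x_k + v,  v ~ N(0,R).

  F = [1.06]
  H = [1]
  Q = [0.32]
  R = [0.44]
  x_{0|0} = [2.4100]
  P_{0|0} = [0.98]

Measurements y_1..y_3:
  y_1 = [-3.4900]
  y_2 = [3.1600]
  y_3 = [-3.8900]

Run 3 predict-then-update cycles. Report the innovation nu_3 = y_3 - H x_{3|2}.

step 1: x^-=[2.5546]  P^-=[1.4211]  S=[1.8611]  K=[0.7636]  nu=[-6.0446]  x^+=[-2.0610]  P^+=[0.3360]
step 2: x^-=[-2.1846]  P^-=[0.6975]  S=[1.1375]  K=[0.6132]  nu=[5.3446]  x^+=[1.0926]  P^+=[0.2698]
step 3: x^-=[1.1582]  P^-=[0.6232]  S=[1.0632]  K=[0.5861]  nu=[-5.0482]  x^+=[-1.8007]  P^+=[0.2579]

innov = [-5.0482]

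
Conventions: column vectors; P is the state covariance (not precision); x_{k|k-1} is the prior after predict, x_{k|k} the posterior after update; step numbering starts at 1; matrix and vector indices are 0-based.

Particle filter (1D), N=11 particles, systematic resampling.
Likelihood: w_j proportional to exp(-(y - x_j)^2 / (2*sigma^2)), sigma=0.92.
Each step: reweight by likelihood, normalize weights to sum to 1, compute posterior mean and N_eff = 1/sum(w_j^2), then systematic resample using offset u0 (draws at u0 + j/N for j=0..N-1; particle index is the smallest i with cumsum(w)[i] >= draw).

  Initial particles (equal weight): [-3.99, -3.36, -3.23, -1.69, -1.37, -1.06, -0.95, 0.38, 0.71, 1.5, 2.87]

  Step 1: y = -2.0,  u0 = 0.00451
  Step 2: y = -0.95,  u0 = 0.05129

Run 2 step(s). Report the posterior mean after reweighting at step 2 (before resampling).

step 1: w=[0.0258, 0.0897, 0.1094, 0.2526, 0.2115, 0.1586, 0.1394, 0.0094, 0.0035, 0.0002, 0.0000]  mean=-1.7682  Neff=5.7508  idx=[0, 1, 2, 3, 3, 3, 4, 4, 5, 5, 6]
step 2: w=[0.0006, 0.0046, 0.0066, 0.1028, 0.1028, 0.1028, 0.1280, 0.1280, 0.1410, 0.1410, 0.1420]  mean=-1.3446  Neff=8.0372  idx=[3, 4, 5, 6, 6, 7, 8, 8, 9, 10, 10]

post_mean = -1.3446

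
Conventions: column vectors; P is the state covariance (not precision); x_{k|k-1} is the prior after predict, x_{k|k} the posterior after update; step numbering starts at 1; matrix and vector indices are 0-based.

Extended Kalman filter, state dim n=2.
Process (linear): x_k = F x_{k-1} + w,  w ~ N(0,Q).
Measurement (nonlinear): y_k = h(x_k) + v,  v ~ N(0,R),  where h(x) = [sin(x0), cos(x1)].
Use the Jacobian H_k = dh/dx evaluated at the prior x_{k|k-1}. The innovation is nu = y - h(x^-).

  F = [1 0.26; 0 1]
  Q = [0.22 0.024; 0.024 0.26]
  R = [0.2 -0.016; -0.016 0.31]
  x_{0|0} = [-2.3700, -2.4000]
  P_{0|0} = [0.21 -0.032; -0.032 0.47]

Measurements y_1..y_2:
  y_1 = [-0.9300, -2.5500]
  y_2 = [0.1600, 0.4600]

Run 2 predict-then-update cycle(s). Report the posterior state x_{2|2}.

x_post = [-3.4599, -4.5449]

step 1: x^-=[-2.9940, -2.4000]  P^-=[0.4451 0.1142; 0.1142 0.7300]  H_jac=[-0.9891 0.0000; 0.0000 0.6755]  S=[0.6355 -0.0923; -0.0923 0.6431]  K=[-0.6898 0.0209; -0.0678 0.7571]  nu=[-0.7829, -1.8126]  x^+=[-2.4919, -3.7192]  P^+=[0.1398 0.0260; 0.0260 0.3490]
step 2: x^-=[-3.4589, -3.7192]  P^-=[0.3969 0.1407; 0.1407 0.6090]  H_jac=[-0.9501 0.0000; 0.0000 -0.5460]  S=[0.5583 0.0570; 0.0570 0.4916]  K=[-0.6674 -0.0789; -0.1724 -0.6565]  nu=[-0.1520, 1.2978]  x^+=[-3.4599, -4.5449]  P^+=[0.1392 0.0252; 0.0252 0.3677]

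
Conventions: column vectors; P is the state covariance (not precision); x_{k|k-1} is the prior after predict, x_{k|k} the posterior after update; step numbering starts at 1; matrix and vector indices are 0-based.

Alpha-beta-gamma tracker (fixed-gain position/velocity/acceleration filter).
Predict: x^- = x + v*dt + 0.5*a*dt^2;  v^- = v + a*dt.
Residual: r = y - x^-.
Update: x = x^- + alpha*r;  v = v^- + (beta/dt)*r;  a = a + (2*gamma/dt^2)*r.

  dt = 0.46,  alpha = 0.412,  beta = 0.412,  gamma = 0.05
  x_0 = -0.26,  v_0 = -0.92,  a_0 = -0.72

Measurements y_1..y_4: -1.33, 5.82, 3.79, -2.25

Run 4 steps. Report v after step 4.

v_post = -0.8654

step 1: x_pred=-0.7594  r=-0.5706  x^+=-0.9945  v^+=-1.7623  a^+=-0.9897
step 2: x_pred=-1.9098  r=7.7298  x^+=1.2749  v^+=4.7057  a^+=2.6634
step 3: x_pred=3.7213  r=0.0687  x^+=3.7496  v^+=5.9924  a^+=2.6958
step 4: x_pred=6.7913  r=-9.0413  x^+=3.0663  v^+=-0.8654  a^+=-1.5770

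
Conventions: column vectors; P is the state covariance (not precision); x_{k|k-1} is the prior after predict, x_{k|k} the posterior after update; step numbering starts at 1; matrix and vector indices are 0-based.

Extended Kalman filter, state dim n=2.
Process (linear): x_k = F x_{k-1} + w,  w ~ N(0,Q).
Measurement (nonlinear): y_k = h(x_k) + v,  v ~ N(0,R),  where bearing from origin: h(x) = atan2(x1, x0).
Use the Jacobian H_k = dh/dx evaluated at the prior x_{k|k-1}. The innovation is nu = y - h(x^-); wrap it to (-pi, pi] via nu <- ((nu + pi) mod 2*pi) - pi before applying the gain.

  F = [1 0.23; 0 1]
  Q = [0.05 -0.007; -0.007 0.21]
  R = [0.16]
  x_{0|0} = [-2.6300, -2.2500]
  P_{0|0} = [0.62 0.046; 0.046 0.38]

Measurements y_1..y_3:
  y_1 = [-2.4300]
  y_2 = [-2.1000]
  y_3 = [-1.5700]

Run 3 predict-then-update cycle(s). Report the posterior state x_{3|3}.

x_post = [-3.9191, -3.1603]

step 1: x^-=[-3.1475, -2.2500]  P^-=[0.7113 0.1264; 0.1264 0.5900]  H_jac=[0.1503 -0.2103]  S=[0.1942]  K=[0.4137; -0.5411]  nu=[0.0910]  x^+=[-3.1099, -2.2992]  P^+=[0.6780 0.1699; 0.1699 0.5332]
step 2: x^-=[-3.6387, -2.2992]  P^-=[0.8344 0.2855; 0.2855 0.7432]  H_jac=[0.1241 -0.1964]  S=[0.1876]  K=[0.2531; -0.5892]  nu=[0.4781]  x^+=[-3.5177, -2.5809]  P^+=[0.8224 0.3135; 0.3135 0.6780]
step 3: x^-=[-4.1113, -2.5809]  P^-=[1.0524 0.4624; 0.4624 0.8880]  H_jac=[0.1095 -0.1745]  S=[0.1820]  K=[0.1901; -0.5731]  nu=[1.0110]  x^+=[-3.9191, -3.1603]  P^+=[1.0458 0.4822; 0.4822 0.8283]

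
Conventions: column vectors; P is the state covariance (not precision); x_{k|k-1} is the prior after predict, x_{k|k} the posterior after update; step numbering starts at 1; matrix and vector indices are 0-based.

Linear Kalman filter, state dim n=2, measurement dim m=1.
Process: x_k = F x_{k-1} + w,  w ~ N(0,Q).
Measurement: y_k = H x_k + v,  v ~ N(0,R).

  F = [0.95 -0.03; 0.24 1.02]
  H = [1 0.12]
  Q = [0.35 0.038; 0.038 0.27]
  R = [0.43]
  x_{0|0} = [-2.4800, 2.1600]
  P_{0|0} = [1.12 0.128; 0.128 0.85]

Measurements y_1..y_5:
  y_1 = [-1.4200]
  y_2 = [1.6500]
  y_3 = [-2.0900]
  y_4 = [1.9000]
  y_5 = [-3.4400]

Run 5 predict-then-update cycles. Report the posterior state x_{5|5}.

step 1: x^-=[-2.4208, 1.6080]  P^-=[1.3543 0.3905; 0.3905 1.2815]  S=[1.8964]  K=[0.7388; 0.2870]  nu=[0.8078]  x^+=[-1.8240, 1.8398]  P^+=[0.3191 -0.0116; -0.0116 1.1253]
step 2: x^-=[-1.7879, 1.4389]  P^-=[0.6397 0.0651; 0.0651 1.4535]  S=[1.1062]  K=[0.5853; 0.2165]  nu=[3.2653]  x^+=[0.1232, 2.1460]  P^+=[0.2607 -0.0751; -0.0751 1.4016]
step 3: x^-=[0.0527, 2.2184]  P^-=[0.5908 -0.0177; -0.0177 1.7065]  S=[1.0411]  K=[0.5654; 0.1797]  nu=[-2.4089]  x^+=[-1.3094, 1.7855]  P^+=[0.2579 -0.1235; -0.1235 1.6729]
step 4: x^-=[-1.2975, 1.5070]  P^-=[0.5913 -0.0731; -0.0731 1.9649]  S=[1.0321]  K=[0.5645; 0.1576]  nu=[3.0166]  x^+=[0.4053, 1.9824]  P^+=[0.2625 -0.1649; -0.1649 1.9392]
step 5: x^-=[0.3256, 2.1193]  P^-=[0.5981 -0.1201; -0.1201 2.2219]  S=[1.0312]  K=[0.5660; 0.1421]  nu=[-4.0199]  x^+=[-1.9496, 1.5482]  P^+=[0.2677 -0.2030; -0.2030 2.2011]

x_post = [-1.9496, 1.5482]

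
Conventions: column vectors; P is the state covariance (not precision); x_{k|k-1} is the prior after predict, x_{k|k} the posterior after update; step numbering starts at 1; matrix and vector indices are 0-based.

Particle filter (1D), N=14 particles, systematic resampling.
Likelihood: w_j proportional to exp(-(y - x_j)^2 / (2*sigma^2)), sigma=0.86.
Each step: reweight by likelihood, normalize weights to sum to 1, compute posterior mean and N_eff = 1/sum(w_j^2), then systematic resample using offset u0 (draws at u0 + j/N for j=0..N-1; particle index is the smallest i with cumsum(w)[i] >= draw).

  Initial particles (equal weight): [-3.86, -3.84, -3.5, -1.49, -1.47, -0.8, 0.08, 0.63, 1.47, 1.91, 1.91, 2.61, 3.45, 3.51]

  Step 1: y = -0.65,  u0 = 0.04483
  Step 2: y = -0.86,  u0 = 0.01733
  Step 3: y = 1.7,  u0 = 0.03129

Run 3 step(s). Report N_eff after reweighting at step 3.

step 1: w=[0.0003, 0.0003, 0.0012, 0.1854, 0.1897, 0.2943, 0.2084, 0.0987, 0.0143, 0.0036, 0.0036, 0.0002, 0.0000, 0.0000]  mean=-0.6830  Neff=4.7533  idx=[3, 3, 4, 4, 4, 5, 5, 5, 5, 6, 6, 6, 7, 7]
step 2: w=[0.0769, 0.0769, 0.0782, 0.0782, 0.0782, 0.1003, 0.1003, 0.1003, 0.1003, 0.0553, 0.0553, 0.0553, 0.0224, 0.0224]  mean=-0.8531  Neff=12.4168  idx=[0, 1, 2, 2, 3, 4, 5, 6, 7, 7, 8, 9, 10, 11]
step 3: w=[0.0017, 0.0017, 0.0019, 0.0019, 0.0019, 0.0019, 0.0248, 0.0248, 0.0248, 0.0248, 0.0248, 0.2882, 0.2882, 0.2882]  mean=-0.0466  Neff=3.9632  idx=[6, 9, 11, 11, 11, 11, 12, 12, 12, 12, 13, 13, 13, 13]

N_eff = 3.9632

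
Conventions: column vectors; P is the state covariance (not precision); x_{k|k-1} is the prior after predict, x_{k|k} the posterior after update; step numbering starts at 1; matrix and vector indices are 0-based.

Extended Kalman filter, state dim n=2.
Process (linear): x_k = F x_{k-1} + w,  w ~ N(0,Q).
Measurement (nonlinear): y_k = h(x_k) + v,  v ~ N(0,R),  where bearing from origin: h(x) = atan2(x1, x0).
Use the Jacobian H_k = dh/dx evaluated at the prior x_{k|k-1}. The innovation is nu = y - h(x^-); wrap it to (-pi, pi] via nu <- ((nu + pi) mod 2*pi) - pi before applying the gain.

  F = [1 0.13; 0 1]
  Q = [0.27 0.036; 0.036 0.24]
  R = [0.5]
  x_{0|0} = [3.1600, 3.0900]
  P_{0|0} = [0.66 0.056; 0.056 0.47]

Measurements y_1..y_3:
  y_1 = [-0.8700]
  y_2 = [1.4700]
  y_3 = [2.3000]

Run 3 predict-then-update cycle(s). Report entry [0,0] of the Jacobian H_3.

H_jac[0,0] = -0.1029

step 1: x^-=[3.5617, 3.0900]  P^-=[0.9525 0.1531; 0.1531 0.7100]  H_jac=[-0.1390 0.1602]  S=[0.5298]  K=[-0.2036; 0.1745]  nu=[-1.5846]  x^+=[3.8843, 2.8135]  P^+=[0.9305 0.1719; 0.1719 0.6939]
step 2: x^-=[4.2500, 2.8135]  P^-=[1.2570 0.2981; 0.2981 0.9339]  H_jac=[-0.1083 0.1636]  S=[0.5292]  K=[-0.1651; 0.2277]  nu=[0.8852]  x^+=[4.1039, 3.0150]  P^+=[1.2426 0.3180; 0.3180 0.9064]
step 3: x^-=[4.4958, 3.0150]  P^-=[1.6106 0.4719; 0.4719 1.1464]  H_jac=[-0.1029 0.1534]  S=[0.5291]  K=[-0.1764; 0.2407]  nu=[1.7093]  x^+=[4.1944, 3.4264]  P^+=[1.5941 0.4943; 0.4943 1.1158]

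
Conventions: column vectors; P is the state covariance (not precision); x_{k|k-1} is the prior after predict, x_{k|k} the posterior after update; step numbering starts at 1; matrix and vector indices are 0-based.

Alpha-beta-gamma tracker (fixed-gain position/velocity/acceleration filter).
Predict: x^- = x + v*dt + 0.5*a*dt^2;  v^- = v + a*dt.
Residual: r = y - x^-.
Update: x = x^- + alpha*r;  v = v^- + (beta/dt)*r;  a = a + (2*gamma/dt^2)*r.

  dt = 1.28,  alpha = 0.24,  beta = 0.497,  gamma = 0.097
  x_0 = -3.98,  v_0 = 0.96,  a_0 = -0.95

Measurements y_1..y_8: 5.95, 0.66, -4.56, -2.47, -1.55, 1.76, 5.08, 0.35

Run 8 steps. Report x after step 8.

step 1: x_pred=-3.5294  r=9.4794  x^+=-1.2544  v^+=3.4247  a^+=0.1724
step 2: x_pred=3.2705  r=-2.6105  x^+=2.6440  v^+=2.6318  a^+=-0.1367
step 3: x_pred=5.9007  r=-10.4607  x^+=3.3902  v^+=-1.6048  a^+=-1.3753
step 4: x_pred=0.2093  r=-2.6793  x^+=-0.4337  v^+=-4.4055  a^+=-1.6926
step 5: x_pred=-7.4593  r=5.9093  x^+=-6.0411  v^+=-4.2775  a^+=-0.9928
step 6: x_pred=-12.3297  r=14.0897  x^+=-8.9481  v^+=-0.0776  a^+=0.6755
step 7: x_pred=-8.4941  r=13.5741  x^+=-5.2363  v^+=6.0576  a^+=2.2828
step 8: x_pred=4.3874  r=-4.0374  x^+=3.4185  v^+=7.4119  a^+=1.8047

x_post = 3.4185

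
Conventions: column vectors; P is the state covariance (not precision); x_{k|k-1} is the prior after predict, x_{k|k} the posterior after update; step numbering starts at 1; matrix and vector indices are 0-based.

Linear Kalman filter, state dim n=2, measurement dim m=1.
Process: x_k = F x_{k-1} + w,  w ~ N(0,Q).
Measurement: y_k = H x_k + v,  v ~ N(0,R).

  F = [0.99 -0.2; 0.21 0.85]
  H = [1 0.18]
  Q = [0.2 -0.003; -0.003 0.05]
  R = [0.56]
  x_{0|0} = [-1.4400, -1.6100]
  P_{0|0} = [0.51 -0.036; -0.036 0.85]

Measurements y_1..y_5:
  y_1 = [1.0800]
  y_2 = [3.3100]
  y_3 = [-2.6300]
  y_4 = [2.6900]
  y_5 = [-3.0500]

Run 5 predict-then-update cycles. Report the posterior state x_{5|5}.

step 1: x^-=[-1.1036, -1.6709]  P^-=[0.7481 -0.0703; -0.0703 0.6738]  S=[1.3046]  K=[0.5637; 0.0391]  nu=[2.4844]  x^+=[0.2969, -1.5737]  P^+=[0.3335 -0.0990; -0.0990 0.6718]
step 2: x^-=[0.6087, -1.2753]  P^-=[0.5930 -0.1270; -0.1270 0.5147]  S=[1.1239]  K=[0.5072; -0.0306]  nu=[2.9309]  x^+=[2.0953, -1.3650]  P^+=[0.3038 -0.1096; -0.1096 0.5137]
step 3: x^-=[2.3474, -0.7202]  P^-=[0.5617 -0.1148; -0.1148 0.3954]  S=[1.0932]  K=[0.4949; -0.0399]  nu=[-4.8477]  x^+=[-0.0518, -0.5268]  P^+=[0.2939 -0.0932; -0.0932 0.3937]
step 4: x^-=[0.0541, -0.4587]  P^-=[0.5407 -0.0833; -0.0833 0.3141]  S=[1.0809]  K=[0.4864; -0.0248]  nu=[2.7185]  x^+=[1.3763, -0.5260]  P^+=[0.2850 -0.0703; -0.0703 0.3134]
step 5: x^-=[1.4677, -0.1581]  P^-=[0.5197 -0.0532; -0.0532 0.2639]  S=[1.0691]  K=[0.4772; -0.0054]  nu=[-4.4893]  x^+=[-0.6744, -0.1341]  P^+=[0.2763 -0.0505; -0.0505 0.2639]

x_post = [-0.6744, -0.1341]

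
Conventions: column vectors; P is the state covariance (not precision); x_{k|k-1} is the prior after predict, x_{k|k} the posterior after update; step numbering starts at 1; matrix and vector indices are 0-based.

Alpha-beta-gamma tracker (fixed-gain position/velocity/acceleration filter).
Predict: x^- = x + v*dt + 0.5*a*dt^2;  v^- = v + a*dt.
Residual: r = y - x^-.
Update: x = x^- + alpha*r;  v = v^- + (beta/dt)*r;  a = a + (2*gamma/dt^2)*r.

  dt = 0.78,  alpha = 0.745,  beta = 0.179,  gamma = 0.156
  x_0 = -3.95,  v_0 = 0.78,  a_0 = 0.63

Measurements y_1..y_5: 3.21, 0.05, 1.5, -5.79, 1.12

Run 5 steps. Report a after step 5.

a_post = -4.3153

step 1: x_pred=-3.1500  r=6.3600  x^+=1.5882  v^+=2.7309  a^+=3.8915
step 2: x_pred=4.9021  r=-4.8521  x^+=1.2873  v^+=4.6528  a^+=1.4032
step 3: x_pred=5.3433  r=-3.8433  x^+=2.4801  v^+=4.8653  a^+=-0.5677
step 4: x_pred=6.1023  r=-11.8923  x^+=-2.7575  v^+=1.6934  a^+=-6.6663
step 5: x_pred=-3.4645  r=4.5845  x^+=-0.0491  v^+=-2.4543  a^+=-4.3153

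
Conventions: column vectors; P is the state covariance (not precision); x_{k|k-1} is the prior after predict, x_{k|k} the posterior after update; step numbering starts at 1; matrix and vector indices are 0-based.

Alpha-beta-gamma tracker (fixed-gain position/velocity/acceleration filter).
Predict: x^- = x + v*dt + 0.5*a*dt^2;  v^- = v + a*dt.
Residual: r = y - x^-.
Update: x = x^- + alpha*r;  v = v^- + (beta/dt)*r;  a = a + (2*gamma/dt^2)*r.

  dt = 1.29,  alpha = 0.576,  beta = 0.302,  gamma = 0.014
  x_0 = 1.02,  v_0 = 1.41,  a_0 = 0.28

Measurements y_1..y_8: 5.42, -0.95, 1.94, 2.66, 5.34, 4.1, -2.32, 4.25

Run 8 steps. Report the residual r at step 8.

step 1: x_pred=3.0719  r=2.3481  x^+=4.4244  v^+=2.3209  a^+=0.3195
step 2: x_pred=7.6842  r=-8.6342  x^+=2.7109  v^+=0.7117  a^+=0.1742
step 3: x_pred=3.7740  r=-1.8340  x^+=2.7176  v^+=0.5071  a^+=0.1434
step 4: x_pred=3.4911  r=-0.8311  x^+=3.0124  v^+=0.4975  a^+=0.1294
step 5: x_pred=3.7618  r=1.5782  x^+=4.6709  v^+=1.0339  a^+=0.1559
step 6: x_pred=6.1343  r=-2.0343  x^+=4.9626  v^+=0.7588  a^+=0.1217
step 7: x_pred=6.0427  r=-8.3627  x^+=1.2258  v^+=-1.0420  a^+=-0.0190
step 8: x_pred=-0.1342  r=4.3842  x^+=2.3911  v^+=-0.0401  a^+=0.0548

resid = 4.3842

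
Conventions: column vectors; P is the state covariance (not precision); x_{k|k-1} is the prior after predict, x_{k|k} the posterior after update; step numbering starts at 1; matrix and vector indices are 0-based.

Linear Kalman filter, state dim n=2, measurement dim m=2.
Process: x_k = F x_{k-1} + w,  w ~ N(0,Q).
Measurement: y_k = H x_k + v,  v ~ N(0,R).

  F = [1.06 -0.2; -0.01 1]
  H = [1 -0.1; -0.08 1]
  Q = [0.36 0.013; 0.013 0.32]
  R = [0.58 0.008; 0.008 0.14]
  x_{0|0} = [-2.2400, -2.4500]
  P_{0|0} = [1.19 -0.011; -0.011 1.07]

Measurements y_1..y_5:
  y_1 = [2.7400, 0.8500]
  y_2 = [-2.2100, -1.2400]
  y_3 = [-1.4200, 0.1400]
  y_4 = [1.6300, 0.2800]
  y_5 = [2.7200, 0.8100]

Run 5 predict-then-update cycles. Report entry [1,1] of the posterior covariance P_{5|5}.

P_post[1,1] = 0.1079

step 1: x^-=[-1.8844, -2.4276]  P^-=[1.7445 -0.2253; -0.2253 1.3903]  S=[2.3835 -0.4977; -0.4977 1.5776]  K=[0.7420 0.0028; 0.0359 0.9041]  nu=[4.3816, 3.1268]  x^+=[1.3753, 0.5568]  P^+=[0.4345 0.0411; 0.0411 0.1301]
step 2: x^-=[1.3465, 0.5430]  P^-=[0.8360 0.0260; 0.0260 0.4494]  S=[1.4152 -0.0776; -0.0776 0.5906]  K=[0.5893 0.0082; 0.0284 0.7611]  nu=[-3.5022, -1.6753]  x^+=[-0.7311, -0.8314]  P^+=[0.3452 0.0335; 0.0335 0.1095]
step 3: x^-=[-0.6087, -0.8241]  P^-=[0.7381 0.0230; 0.0230 0.4288]  S=[1.3177 -0.0707; -0.0707 0.5699]  K=[0.5587 0.0061; 0.0253 0.7524]  nu=[-0.8937, 0.9154]  x^+=[-1.1024, -0.1580]  P^+=[0.3272 0.0315; 0.0315 0.1081]
step 4: x^-=[-1.1369, -0.1469]  P^-=[0.7186 0.0214; 0.0214 0.4275]  S=[1.2986 -0.0707; -0.0707 0.5686]  K=[0.5520 0.0051; 0.0245 0.7518]  nu=[2.7522, 0.3360]  x^+=[0.3841, 0.1730]  P^+=[0.3233 0.0310; 0.0310 0.1079]
step 5: x^-=[0.3725, 0.1691]  P^-=[0.7144 0.0209; 0.0209 0.4273]  S=[1.2945 -0.0708; -0.0708 0.5686]  K=[0.5505 0.0048; 0.0243 0.7517]  nu=[2.3644, 0.6707]  x^+=[1.6774, 0.7306]  P^+=[0.3224 0.0309; 0.0309 0.1079]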